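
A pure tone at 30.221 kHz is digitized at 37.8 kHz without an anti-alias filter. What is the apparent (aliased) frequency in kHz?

Nyquist = 37,800/2 = 18,900 Hz; 30,221 Hz exceeds it.
Alias = |30,221 − 1×37,800| = |30,221 − 37,800| = 7,579 Hz = 7.579 kHz.

7.579 kHz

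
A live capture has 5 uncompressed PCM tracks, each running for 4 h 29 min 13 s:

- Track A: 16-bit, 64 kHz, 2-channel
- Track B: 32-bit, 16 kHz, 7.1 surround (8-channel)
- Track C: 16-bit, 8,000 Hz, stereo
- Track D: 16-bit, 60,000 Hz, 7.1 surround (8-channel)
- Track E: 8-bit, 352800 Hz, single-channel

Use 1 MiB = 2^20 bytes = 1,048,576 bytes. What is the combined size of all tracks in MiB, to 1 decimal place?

32547.1 MiB

4 h 29 min 13 s = 16,153 s.
Track A: 64,000 × 16,153 × 2 × 2 = 4,135,168,000 bytes.
Track B: 16,000 × 16,153 × 4 × 8 = 8,270,336,000 bytes.
Track C: 8,000 × 16,153 × 2 × 2 = 516,896,000 bytes.
Track D: 60,000 × 16,153 × 2 × 8 = 15,506,880,000 bytes.
Track E: 352,800 × 16,153 × 1 × 1 = 5,698,778,400 bytes.
Total = 34,128,058,400 bytes = 32547.1 MiB.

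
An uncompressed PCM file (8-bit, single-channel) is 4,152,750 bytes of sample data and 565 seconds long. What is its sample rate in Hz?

7,350 Hz

Bytes = sample_rate × seconds × bytes_per_sample × channels.
sample_rate = 4,152,750 / (565 × 1 × 1) = 4,152,750 / 565 = 7,350 Hz.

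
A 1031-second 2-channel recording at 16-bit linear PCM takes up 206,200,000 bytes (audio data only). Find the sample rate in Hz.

50,000 Hz

Bytes = sample_rate × seconds × bytes_per_sample × channels.
sample_rate = 206,200,000 / (1,031 × 2 × 2) = 206,200,000 / 4,124 = 50,000 Hz.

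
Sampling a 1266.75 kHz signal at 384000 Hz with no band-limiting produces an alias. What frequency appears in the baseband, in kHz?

Nyquist = 384,000/2 = 192,000 Hz; 1,266,750 Hz exceeds it.
Alias = |1,266,750 − 3×384,000| = |1,266,750 − 1,152,000| = 114,750 Hz = 114.75 kHz.

114.75 kHz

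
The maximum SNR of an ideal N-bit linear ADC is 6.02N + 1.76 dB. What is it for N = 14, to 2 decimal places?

86.04 dB

6.02 × 14 + 1.76 = 86.04 dB.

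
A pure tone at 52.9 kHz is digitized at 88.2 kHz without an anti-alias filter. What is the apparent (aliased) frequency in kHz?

35.3 kHz

Nyquist = 88,200/2 = 44,100 Hz; 52,900 Hz exceeds it.
Alias = |52,900 − 1×88,200| = |52,900 − 88,200| = 35,300 Hz = 35.3 kHz.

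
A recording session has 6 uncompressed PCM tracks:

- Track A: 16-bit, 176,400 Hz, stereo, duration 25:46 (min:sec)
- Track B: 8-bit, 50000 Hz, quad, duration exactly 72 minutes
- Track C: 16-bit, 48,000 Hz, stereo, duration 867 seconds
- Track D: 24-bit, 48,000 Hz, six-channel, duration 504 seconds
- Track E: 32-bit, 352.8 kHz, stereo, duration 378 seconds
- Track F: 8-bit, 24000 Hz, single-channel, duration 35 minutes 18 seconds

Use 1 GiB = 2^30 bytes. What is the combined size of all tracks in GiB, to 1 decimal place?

3.4 GiB

Track A: 25:46 (min:sec) = 1,546 s; 176,400 × 1,546 × 2 × 2 = 1,090,857,600 bytes.
Track B: exactly 72 minutes = 4,320 s; 50,000 × 4,320 × 1 × 4 = 864,000,000 bytes.
Track C: 48,000 × 867 × 2 × 2 = 166,464,000 bytes.
Track D: 48,000 × 504 × 3 × 6 = 435,456,000 bytes.
Track E: 352,800 × 378 × 4 × 2 = 1,066,867,200 bytes.
Track F: 35 minutes 18 seconds = 2,118 s; 24,000 × 2,118 × 1 × 1 = 50,832,000 bytes.
Total = 3,674,476,800 bytes = 3.4 GiB.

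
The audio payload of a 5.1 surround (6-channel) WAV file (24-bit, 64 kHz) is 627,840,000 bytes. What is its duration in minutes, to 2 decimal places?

Byte rate = 64,000 × 3 × 6 = 1,152,000 bytes/s.
Duration = 627,840,000 / 1,152,000 = 545 s.
545 s / 60 = 9.08 minutes.

9.08 minutes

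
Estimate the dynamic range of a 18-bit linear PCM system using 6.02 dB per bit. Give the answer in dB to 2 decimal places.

18 × 6.02 = 108.36 dB.

108.36 dB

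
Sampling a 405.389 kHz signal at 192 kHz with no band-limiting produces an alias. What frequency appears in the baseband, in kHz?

Nyquist = 192,000/2 = 96,000 Hz; 405,389 Hz exceeds it.
Alias = |405,389 − 2×192,000| = |405,389 − 384,000| = 21,389 Hz = 21.389 kHz.

21.389 kHz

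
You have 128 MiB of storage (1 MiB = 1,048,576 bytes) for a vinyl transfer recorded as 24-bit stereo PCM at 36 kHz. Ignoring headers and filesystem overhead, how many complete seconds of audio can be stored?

Uncompressed byte rate = 36,000 × 3 × 2 = 216,000 bytes/s.
Capacity = 128 × 1,048,576 = 134,217,728 bytes.
134,217,728 / 216,000 ≈ 621.38 s → 621 seconds.

621 seconds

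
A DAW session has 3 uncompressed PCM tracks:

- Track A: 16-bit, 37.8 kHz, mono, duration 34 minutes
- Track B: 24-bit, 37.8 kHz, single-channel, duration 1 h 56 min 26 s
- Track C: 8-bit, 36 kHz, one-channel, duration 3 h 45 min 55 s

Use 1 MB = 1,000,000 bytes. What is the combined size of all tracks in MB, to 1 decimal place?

Track A: 34 minutes = 2,040 s; 37,800 × 2,040 × 2 × 1 = 154,224,000 bytes.
Track B: 1 h 56 min 26 s = 6,986 s; 37,800 × 6,986 × 3 × 1 = 792,212,400 bytes.
Track C: 3 h 45 min 55 s = 13,555 s; 36,000 × 13,555 × 1 × 1 = 487,980,000 bytes.
Total = 1,434,416,400 bytes = 1434.4 MB.

1434.4 MB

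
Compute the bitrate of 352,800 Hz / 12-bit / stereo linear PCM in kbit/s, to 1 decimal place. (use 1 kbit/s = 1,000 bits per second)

8467.2 kbit/s

Bit rate = 352,800 × 12 × 2 = 8,467,200 bits/s.
= 8467.2 kbit/s.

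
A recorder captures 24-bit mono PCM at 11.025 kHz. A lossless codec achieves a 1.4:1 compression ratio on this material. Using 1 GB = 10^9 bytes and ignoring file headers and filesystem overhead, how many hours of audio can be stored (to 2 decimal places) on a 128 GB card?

Uncompressed byte rate = 11,025 × 3 × 1 = 33,075 bytes/s.
After 1.4:1 compression, effective rate ≈ 23625 bytes/s.
Capacity = 128 × 1,000,000,000 = 128,000,000,000 bytes.
128,000,000,000 / effective rate ≈ 5417989.42 s → 1505.00 hours.

1505.00 hours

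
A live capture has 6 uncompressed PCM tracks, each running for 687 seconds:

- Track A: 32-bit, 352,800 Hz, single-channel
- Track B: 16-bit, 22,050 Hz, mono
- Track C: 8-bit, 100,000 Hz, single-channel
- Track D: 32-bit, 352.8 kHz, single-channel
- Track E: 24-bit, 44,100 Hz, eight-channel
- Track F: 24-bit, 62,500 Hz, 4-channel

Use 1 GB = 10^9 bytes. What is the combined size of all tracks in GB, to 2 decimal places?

Track A: 352,800 × 687 × 4 × 1 = 969,494,400 bytes.
Track B: 22,050 × 687 × 2 × 1 = 30,296,700 bytes.
Track C: 100,000 × 687 × 1 × 1 = 68,700,000 bytes.
Track D: 352,800 × 687 × 4 × 1 = 969,494,400 bytes.
Track E: 44,100 × 687 × 3 × 8 = 727,120,800 bytes.
Track F: 62,500 × 687 × 3 × 4 = 515,250,000 bytes.
Total = 3,280,356,300 bytes = 3.28 GB.

3.28 GB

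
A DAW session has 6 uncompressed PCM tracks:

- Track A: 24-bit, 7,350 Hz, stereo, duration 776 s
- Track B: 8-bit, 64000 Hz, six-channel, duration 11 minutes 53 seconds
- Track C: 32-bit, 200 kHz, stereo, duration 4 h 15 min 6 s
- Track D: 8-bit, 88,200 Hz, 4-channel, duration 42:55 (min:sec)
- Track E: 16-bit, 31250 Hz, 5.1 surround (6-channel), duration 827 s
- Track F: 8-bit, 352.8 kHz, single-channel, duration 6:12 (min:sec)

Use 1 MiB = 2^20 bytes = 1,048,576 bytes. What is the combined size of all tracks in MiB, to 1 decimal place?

Track A: 7,350 × 776 × 3 × 2 = 34,221,600 bytes.
Track B: 11 minutes 53 seconds = 713 s; 64,000 × 713 × 1 × 6 = 273,792,000 bytes.
Track C: 4 h 15 min 6 s = 15,306 s; 200,000 × 15,306 × 4 × 2 = 24,489,600,000 bytes.
Track D: 42:55 (min:sec) = 2,575 s; 88,200 × 2,575 × 1 × 4 = 908,460,000 bytes.
Track E: 31,250 × 827 × 2 × 6 = 310,125,000 bytes.
Track F: 6:12 (min:sec) = 372 s; 352,800 × 372 × 1 × 1 = 131,241,600 bytes.
Total = 26,147,440,200 bytes = 24936.1 MiB.

24936.1 MiB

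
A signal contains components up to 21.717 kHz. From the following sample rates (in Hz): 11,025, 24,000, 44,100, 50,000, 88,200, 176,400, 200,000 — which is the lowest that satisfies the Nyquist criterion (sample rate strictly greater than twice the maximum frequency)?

44,100 Hz

Need sample rate > 2 × 21,717 = 43,434 Hz.
Lowest listed rate above 43,434 Hz is 44,100 Hz.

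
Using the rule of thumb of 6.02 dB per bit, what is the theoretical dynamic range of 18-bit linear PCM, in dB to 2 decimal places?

108.36 dB

18 × 6.02 = 108.36 dB.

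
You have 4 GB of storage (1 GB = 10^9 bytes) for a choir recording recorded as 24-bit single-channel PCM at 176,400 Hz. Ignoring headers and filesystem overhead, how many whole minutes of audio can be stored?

Uncompressed byte rate = 176,400 × 3 × 1 = 529,200 bytes/s.
Capacity = 4 × 1,000,000,000 = 4,000,000,000 bytes.
4,000,000,000 / 529,200 ≈ 7558.58 s → 125 minutes.

125 minutes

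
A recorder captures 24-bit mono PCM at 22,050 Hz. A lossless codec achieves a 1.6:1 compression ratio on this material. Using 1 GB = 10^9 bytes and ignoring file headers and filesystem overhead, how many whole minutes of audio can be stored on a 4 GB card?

1,612 minutes

Uncompressed byte rate = 22,050 × 3 × 1 = 66,150 bytes/s.
After 1.6:1 compression, effective rate ≈ 41343.75 bytes/s.
Capacity = 4 × 1,000,000,000 = 4,000,000,000 bytes.
4,000,000,000 / effective rate ≈ 96749.81 s → 1,612 minutes.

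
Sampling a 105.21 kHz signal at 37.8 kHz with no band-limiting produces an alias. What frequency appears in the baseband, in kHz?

8.19 kHz

Nyquist = 37,800/2 = 18,900 Hz; 105,210 Hz exceeds it.
Alias = |105,210 − 3×37,800| = |105,210 − 113,400| = 8,190 Hz = 8.19 kHz.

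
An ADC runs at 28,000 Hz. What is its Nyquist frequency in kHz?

Nyquist frequency = sample rate / 2 = 28,000 / 2 = 14 kHz.

14 kHz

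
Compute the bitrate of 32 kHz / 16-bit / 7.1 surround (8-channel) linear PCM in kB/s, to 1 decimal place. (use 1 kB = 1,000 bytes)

512.0 kB/s

Bit rate = 32,000 × 16 × 8 = 4,096,000 bits/s.
4,096,000 / 8 = 512,000 B/s = 512.0 kB/s.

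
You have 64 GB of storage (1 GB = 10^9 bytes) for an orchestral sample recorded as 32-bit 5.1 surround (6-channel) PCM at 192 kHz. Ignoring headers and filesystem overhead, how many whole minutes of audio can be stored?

231 minutes

Uncompressed byte rate = 192,000 × 4 × 6 = 4,608,000 bytes/s.
Capacity = 64 × 1,000,000,000 = 64,000,000,000 bytes.
64,000,000,000 / 4,608,000 ≈ 13888.89 s → 231 minutes.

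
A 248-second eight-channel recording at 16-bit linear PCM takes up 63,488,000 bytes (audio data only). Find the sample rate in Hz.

Bytes = sample_rate × seconds × bytes_per_sample × channels.
sample_rate = 63,488,000 / (248 × 2 × 8) = 63,488,000 / 3,968 = 16,000 Hz.

16,000 Hz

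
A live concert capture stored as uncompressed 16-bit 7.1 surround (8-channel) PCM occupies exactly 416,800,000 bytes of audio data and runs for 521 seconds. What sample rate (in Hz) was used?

Bytes = sample_rate × seconds × bytes_per_sample × channels.
sample_rate = 416,800,000 / (521 × 2 × 8) = 416,800,000 / 8,336 = 50,000 Hz.

50,000 Hz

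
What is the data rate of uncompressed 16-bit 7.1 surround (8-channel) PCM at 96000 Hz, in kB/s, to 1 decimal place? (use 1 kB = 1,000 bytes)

Bit rate = 96,000 × 16 × 8 = 12,288,000 bits/s.
12,288,000 / 8 = 1,536,000 B/s = 1536.0 kB/s.

1536.0 kB/s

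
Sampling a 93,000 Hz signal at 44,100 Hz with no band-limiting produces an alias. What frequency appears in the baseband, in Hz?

4,800 Hz

Nyquist = 44,100/2 = 22,050 Hz; 93,000 Hz exceeds it.
Alias = |93,000 − 2×44,100| = |93,000 − 88,200| = 4,800 Hz.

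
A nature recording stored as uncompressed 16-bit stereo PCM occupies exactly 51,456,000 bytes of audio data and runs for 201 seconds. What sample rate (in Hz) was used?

Bytes = sample_rate × seconds × bytes_per_sample × channels.
sample_rate = 51,456,000 / (201 × 2 × 2) = 51,456,000 / 804 = 64,000 Hz.

64,000 Hz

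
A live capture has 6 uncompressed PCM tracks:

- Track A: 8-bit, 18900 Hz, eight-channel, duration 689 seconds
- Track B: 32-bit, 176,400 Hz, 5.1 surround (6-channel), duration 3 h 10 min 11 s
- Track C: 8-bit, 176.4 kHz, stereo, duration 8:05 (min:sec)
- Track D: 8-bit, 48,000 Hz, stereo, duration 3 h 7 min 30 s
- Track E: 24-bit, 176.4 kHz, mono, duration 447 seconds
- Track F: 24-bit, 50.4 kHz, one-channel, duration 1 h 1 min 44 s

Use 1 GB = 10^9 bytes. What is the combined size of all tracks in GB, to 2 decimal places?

50.46 GB

Track A: 18,900 × 689 × 1 × 8 = 104,176,800 bytes.
Track B: 3 h 10 min 11 s = 11,411 s; 176,400 × 11,411 × 4 × 6 = 48,309,609,600 bytes.
Track C: 8:05 (min:sec) = 485 s; 176,400 × 485 × 1 × 2 = 171,108,000 bytes.
Track D: 3 h 7 min 30 s = 11,250 s; 48,000 × 11,250 × 1 × 2 = 1,080,000,000 bytes.
Track E: 176,400 × 447 × 3 × 1 = 236,552,400 bytes.
Track F: 1 h 1 min 44 s = 3,704 s; 50,400 × 3,704 × 3 × 1 = 560,044,800 bytes.
Total = 50,461,491,600 bytes = 50.46 GB.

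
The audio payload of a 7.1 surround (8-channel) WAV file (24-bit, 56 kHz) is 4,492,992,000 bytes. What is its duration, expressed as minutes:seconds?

55:43

Byte rate = 56,000 × 3 × 8 = 1,344,000 bytes/s.
Duration = 4,492,992,000 / 1,344,000 = 3,343 s.
3,343 s = 55:43.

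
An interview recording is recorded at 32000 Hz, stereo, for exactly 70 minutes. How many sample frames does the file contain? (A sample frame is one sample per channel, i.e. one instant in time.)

134,400,000 sample frames

exactly 70 minutes = 4,200 s.
32,000 samples/s × 4,200 s = 134,400,000 frames.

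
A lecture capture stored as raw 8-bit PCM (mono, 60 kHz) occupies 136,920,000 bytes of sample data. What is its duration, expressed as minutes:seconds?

Byte rate = 60,000 × 1 × 1 = 60,000 bytes/s.
Duration = 136,920,000 / 60,000 = 2,282 s.
2,282 s = 38:02.

38:02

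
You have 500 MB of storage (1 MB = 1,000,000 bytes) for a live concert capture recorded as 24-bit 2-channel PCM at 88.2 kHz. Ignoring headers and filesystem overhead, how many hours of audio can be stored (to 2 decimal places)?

0.26 hours

Uncompressed byte rate = 88,200 × 3 × 2 = 529,200 bytes/s.
Capacity = 500 × 1,000,000 = 500,000,000 bytes.
500,000,000 / 529,200 ≈ 944.82 s → 0.26 hours.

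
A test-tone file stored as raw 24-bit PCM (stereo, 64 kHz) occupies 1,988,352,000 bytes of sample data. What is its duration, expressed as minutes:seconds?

86:18

Byte rate = 64,000 × 3 × 2 = 384,000 bytes/s.
Duration = 1,988,352,000 / 384,000 = 5,178 s.
5,178 s = 86:18.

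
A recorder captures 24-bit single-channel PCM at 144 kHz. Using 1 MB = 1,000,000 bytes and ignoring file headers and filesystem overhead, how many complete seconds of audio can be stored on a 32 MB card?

Uncompressed byte rate = 144,000 × 3 × 1 = 432,000 bytes/s.
Capacity = 32 × 1,000,000 = 32,000,000 bytes.
32,000,000 / 432,000 ≈ 74.07 s → 74 seconds.

74 seconds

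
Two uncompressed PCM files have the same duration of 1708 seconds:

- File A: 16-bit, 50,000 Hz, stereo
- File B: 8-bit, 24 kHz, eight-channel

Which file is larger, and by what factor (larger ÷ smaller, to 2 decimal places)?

File A, by a factor of 1.04

File A: 50,000 × 2 × 2 = 200,000 bytes/s.
File B: 24,000 × 1 × 8 = 192,000 bytes/s.
File A is larger; ratio = 341,600,000 / 327,936,000 = 1.04.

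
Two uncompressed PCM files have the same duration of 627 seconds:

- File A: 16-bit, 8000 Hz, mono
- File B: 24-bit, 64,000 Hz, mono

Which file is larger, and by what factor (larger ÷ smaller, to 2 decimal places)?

File B, by a factor of 12.00

File A: 8,000 × 2 × 1 = 16,000 bytes/s.
File B: 64,000 × 3 × 1 = 192,000 bytes/s.
File B is larger; ratio = 120,384,000 / 10,032,000 = 12.00.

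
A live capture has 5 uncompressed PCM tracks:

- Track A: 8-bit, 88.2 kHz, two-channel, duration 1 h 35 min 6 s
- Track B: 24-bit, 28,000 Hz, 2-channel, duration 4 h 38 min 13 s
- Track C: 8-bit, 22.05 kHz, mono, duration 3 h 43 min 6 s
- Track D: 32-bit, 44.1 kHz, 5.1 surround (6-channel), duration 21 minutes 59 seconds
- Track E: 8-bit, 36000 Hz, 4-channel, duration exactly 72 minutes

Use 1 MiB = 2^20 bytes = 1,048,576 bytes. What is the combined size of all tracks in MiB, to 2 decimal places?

5840.52 MiB

Track A: 1 h 35 min 6 s = 5,706 s; 88,200 × 5,706 × 1 × 2 = 1,006,538,400 bytes.
Track B: 4 h 38 min 13 s = 16,693 s; 28,000 × 16,693 × 3 × 2 = 2,804,424,000 bytes.
Track C: 3 h 43 min 6 s = 13,386 s; 22,050 × 13,386 × 1 × 1 = 295,161,300 bytes.
Track D: 21 minutes 59 seconds = 1,319 s; 44,100 × 1,319 × 4 × 6 = 1,396,029,600 bytes.
Track E: exactly 72 minutes = 4,320 s; 36,000 × 4,320 × 1 × 4 = 622,080,000 bytes.
Total = 6,124,233,300 bytes = 5840.52 MiB.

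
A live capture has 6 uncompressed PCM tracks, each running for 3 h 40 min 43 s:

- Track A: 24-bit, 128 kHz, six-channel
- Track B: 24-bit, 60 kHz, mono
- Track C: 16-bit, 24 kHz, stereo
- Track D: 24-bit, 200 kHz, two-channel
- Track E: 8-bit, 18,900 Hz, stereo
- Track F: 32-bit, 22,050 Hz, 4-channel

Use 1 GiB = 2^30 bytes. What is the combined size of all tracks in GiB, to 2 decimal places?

3 h 40 min 43 s = 13,243 s.
Track A: 128,000 × 13,243 × 3 × 6 = 30,511,872,000 bytes.
Track B: 60,000 × 13,243 × 3 × 1 = 2,383,740,000 bytes.
Track C: 24,000 × 13,243 × 2 × 2 = 1,271,328,000 bytes.
Track D: 200,000 × 13,243 × 3 × 2 = 15,891,600,000 bytes.
Track E: 18,900 × 13,243 × 1 × 2 = 500,585,400 bytes.
Track F: 22,050 × 13,243 × 4 × 4 = 4,672,130,400 bytes.
Total = 55,231,255,800 bytes = 51.44 GiB.

51.44 GiB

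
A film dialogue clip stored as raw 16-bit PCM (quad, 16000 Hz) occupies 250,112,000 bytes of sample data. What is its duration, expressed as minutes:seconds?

32:34

Byte rate = 16,000 × 2 × 4 = 128,000 bytes/s.
Duration = 250,112,000 / 128,000 = 1,954 s.
1,954 s = 32:34.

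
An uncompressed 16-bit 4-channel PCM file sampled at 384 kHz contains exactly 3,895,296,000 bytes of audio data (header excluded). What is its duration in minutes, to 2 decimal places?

Byte rate = 384,000 × 2 × 4 = 3,072,000 bytes/s.
Duration = 3,895,296,000 / 3,072,000 = 1,268 s.
1,268 s / 60 = 21.13 minutes.

21.13 minutes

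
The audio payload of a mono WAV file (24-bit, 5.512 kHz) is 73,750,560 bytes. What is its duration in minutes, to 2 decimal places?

74.33 minutes

Byte rate = 5,512 × 3 × 1 = 16,536 bytes/s.
Duration = 73,750,560 / 16,536 = 4,460 s.
4,460 s / 60 = 74.33 minutes.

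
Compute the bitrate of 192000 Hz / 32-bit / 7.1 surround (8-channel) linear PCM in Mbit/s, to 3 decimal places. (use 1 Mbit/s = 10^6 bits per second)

Bit rate = 192,000 × 32 × 8 = 49,152,000 bits/s.
= 49.152 Mbit/s.

49.152 Mbit/s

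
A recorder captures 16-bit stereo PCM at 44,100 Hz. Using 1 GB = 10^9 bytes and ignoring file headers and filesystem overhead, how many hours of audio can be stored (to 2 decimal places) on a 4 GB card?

Uncompressed byte rate = 44,100 × 2 × 2 = 176,400 bytes/s.
Capacity = 4 × 1,000,000,000 = 4,000,000,000 bytes.
4,000,000,000 / 176,400 ≈ 22675.74 s → 6.30 hours.

6.30 hours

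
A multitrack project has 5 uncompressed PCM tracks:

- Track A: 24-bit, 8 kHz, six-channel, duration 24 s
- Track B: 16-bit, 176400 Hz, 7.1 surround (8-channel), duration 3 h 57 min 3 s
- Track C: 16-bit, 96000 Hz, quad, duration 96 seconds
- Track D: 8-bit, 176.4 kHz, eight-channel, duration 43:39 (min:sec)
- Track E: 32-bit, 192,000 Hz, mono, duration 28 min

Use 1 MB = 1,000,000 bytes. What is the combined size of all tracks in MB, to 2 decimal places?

Track A: 8,000 × 24 × 3 × 6 = 3,456,000 bytes.
Track B: 3 h 57 min 3 s = 14,223 s; 176,400 × 14,223 × 2 × 8 = 40,142,995,200 bytes.
Track C: 96,000 × 96 × 2 × 4 = 73,728,000 bytes.
Track D: 43:39 (min:sec) = 2,619 s; 176,400 × 2,619 × 1 × 8 = 3,695,932,800 bytes.
Track E: 28 min = 1,680 s; 192,000 × 1,680 × 4 × 1 = 1,290,240,000 bytes.
Total = 45,206,352,000 bytes = 45206.35 MB.

45206.35 MB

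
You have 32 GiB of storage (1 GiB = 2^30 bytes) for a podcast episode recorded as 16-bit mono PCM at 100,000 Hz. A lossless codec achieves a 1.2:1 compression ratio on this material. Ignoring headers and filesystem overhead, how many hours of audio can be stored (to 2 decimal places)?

Uncompressed byte rate = 100,000 × 2 × 1 = 200,000 bytes/s.
After 1.2:1 compression, effective rate ≈ 166666.67 bytes/s.
Capacity = 32 × 1,073,741,824 = 34,359,738,368 bytes.
34,359,738,368 / effective rate ≈ 206158.43 s → 57.27 hours.

57.27 hours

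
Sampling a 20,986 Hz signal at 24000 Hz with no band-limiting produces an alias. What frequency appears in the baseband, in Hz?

Nyquist = 24,000/2 = 12,000 Hz; 20,986 Hz exceeds it.
Alias = |20,986 − 1×24,000| = |20,986 − 24,000| = 3,014 Hz.

3,014 Hz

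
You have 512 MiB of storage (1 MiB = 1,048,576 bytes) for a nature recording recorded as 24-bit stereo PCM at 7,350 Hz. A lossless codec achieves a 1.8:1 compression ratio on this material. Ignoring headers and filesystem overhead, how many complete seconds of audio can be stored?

Uncompressed byte rate = 7,350 × 3 × 2 = 44,100 bytes/s.
After 1.8:1 compression, effective rate ≈ 24500 bytes/s.
Capacity = 512 × 1,048,576 = 536,870,912 bytes.
536,870,912 / effective rate ≈ 21913.1 s → 21,913 seconds.

21,913 seconds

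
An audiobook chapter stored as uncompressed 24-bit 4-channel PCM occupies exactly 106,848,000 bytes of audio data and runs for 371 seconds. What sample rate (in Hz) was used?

24,000 Hz

Bytes = sample_rate × seconds × bytes_per_sample × channels.
sample_rate = 106,848,000 / (371 × 3 × 4) = 106,848,000 / 4,452 = 24,000 Hz.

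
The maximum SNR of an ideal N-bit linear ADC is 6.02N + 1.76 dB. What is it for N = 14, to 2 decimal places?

86.04 dB

6.02 × 14 + 1.76 = 86.04 dB.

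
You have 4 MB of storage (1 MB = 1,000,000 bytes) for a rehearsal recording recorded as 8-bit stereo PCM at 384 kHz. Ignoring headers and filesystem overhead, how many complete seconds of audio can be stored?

5 seconds

Uncompressed byte rate = 384,000 × 1 × 2 = 768,000 bytes/s.
Capacity = 4 × 1,000,000 = 4,000,000 bytes.
4,000,000 / 768,000 ≈ 5.21 s → 5 seconds.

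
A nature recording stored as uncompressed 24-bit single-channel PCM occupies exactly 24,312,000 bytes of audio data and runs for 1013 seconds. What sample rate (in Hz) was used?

8,000 Hz

Bytes = sample_rate × seconds × bytes_per_sample × channels.
sample_rate = 24,312,000 / (1,013 × 3 × 1) = 24,312,000 / 3,039 = 8,000 Hz.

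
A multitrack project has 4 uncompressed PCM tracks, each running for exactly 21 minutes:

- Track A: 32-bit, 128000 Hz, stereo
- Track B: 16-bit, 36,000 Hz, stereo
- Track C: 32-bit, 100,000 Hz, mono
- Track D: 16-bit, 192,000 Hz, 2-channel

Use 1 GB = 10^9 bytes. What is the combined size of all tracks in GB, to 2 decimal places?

2.94 GB

exactly 21 minutes = 1,260 s.
Track A: 128,000 × 1,260 × 4 × 2 = 1,290,240,000 bytes.
Track B: 36,000 × 1,260 × 2 × 2 = 181,440,000 bytes.
Track C: 100,000 × 1,260 × 4 × 1 = 504,000,000 bytes.
Track D: 192,000 × 1,260 × 2 × 2 = 967,680,000 bytes.
Total = 2,943,360,000 bytes = 2.94 GB.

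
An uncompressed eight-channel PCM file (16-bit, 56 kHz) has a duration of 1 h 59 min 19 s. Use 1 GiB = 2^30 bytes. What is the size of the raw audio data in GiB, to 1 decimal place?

Duration = 1 h 59 min 19 s = 7,159 s.
Bytes = 56,000 samples/s × 7,159 s × 2 bytes/sample × 8 ch = 6,414,464,000 bytes.
6,414,464,000 / 1,073,741,824 = 6.0 GiB.

6.0 GiB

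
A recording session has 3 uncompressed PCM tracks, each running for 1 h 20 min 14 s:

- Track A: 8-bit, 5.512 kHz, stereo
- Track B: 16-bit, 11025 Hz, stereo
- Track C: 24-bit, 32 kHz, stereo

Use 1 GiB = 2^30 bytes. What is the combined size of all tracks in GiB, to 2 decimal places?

1 h 20 min 14 s = 4,814 s.
Track A: 5,512 × 4,814 × 1 × 2 = 53,069,536 bytes.
Track B: 11,025 × 4,814 × 2 × 2 = 212,297,400 bytes.
Track C: 32,000 × 4,814 × 3 × 2 = 924,288,000 bytes.
Total = 1,189,654,936 bytes = 1.11 GiB.

1.11 GiB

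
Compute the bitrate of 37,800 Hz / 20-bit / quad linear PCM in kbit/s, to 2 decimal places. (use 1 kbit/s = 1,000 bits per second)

Bit rate = 37,800 × 20 × 4 = 3,024,000 bits/s.
= 3024.00 kbit/s.

3024.00 kbit/s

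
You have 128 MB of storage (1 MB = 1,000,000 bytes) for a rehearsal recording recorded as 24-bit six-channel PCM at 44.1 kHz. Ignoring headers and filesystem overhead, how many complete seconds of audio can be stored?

Uncompressed byte rate = 44,100 × 3 × 6 = 793,800 bytes/s.
Capacity = 128 × 1,000,000 = 128,000,000 bytes.
128,000,000 / 793,800 ≈ 161.25 s → 161 seconds.

161 seconds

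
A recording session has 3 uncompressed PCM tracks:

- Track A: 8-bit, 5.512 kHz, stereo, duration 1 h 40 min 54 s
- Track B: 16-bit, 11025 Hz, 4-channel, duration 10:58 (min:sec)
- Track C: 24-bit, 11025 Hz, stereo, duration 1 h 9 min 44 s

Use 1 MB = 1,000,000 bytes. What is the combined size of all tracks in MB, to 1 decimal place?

401.5 MB

Track A: 1 h 40 min 54 s = 6,054 s; 5,512 × 6,054 × 1 × 2 = 66,739,296 bytes.
Track B: 10:58 (min:sec) = 658 s; 11,025 × 658 × 2 × 4 = 58,035,600 bytes.
Track C: 1 h 9 min 44 s = 4,184 s; 11,025 × 4,184 × 3 × 2 = 276,771,600 bytes.
Total = 401,546,496 bytes = 401.5 MB.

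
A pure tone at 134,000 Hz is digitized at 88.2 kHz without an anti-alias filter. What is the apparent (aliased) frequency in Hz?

Nyquist = 88,200/2 = 44,100 Hz; 134,000 Hz exceeds it.
Alias = |134,000 − 2×88,200| = |134,000 − 176,400| = 42,400 Hz.

42,400 Hz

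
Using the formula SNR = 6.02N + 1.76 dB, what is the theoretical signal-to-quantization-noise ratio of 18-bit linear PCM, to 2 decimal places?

6.02 × 18 + 1.76 = 110.12 dB.

110.12 dB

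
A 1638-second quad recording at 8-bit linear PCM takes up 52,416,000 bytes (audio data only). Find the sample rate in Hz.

8,000 Hz

Bytes = sample_rate × seconds × bytes_per_sample × channels.
sample_rate = 52,416,000 / (1,638 × 1 × 4) = 52,416,000 / 6,552 = 8,000 Hz.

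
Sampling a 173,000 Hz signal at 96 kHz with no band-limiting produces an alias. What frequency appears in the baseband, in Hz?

19,000 Hz

Nyquist = 96,000/2 = 48,000 Hz; 173,000 Hz exceeds it.
Alias = |173,000 − 2×96,000| = |173,000 − 192,000| = 19,000 Hz.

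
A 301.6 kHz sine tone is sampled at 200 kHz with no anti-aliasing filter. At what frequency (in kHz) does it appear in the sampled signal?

98.4 kHz

Nyquist = 200,000/2 = 100,000 Hz; 301,600 Hz exceeds it.
Alias = |301,600 − 2×200,000| = |301,600 − 400,000| = 98,400 Hz = 98.4 kHz.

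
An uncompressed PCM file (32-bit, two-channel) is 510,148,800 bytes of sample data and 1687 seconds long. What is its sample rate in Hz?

Bytes = sample_rate × seconds × bytes_per_sample × channels.
sample_rate = 510,148,800 / (1,687 × 4 × 2) = 510,148,800 / 13,496 = 37,800 Hz.

37,800 Hz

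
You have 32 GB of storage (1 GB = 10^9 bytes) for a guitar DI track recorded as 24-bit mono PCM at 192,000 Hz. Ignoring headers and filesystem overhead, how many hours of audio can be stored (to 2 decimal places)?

Uncompressed byte rate = 192,000 × 3 × 1 = 576,000 bytes/s.
Capacity = 32 × 1,000,000,000 = 32,000,000,000 bytes.
32,000,000,000 / 576,000 ≈ 55555.56 s → 15.43 hours.

15.43 hours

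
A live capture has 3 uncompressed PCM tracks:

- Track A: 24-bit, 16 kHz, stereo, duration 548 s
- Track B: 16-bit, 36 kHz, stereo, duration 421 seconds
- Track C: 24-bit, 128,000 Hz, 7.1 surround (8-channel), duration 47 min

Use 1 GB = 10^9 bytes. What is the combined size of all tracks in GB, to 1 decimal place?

Track A: 16,000 × 548 × 3 × 2 = 52,608,000 bytes.
Track B: 36,000 × 421 × 2 × 2 = 60,624,000 bytes.
Track C: 47 min = 2,820 s; 128,000 × 2,820 × 3 × 8 = 8,663,040,000 bytes.
Total = 8,776,272,000 bytes = 8.8 GB.

8.8 GB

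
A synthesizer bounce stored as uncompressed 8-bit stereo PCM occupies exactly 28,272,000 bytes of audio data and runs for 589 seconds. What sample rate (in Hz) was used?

24,000 Hz

Bytes = sample_rate × seconds × bytes_per_sample × channels.
sample_rate = 28,272,000 / (589 × 1 × 2) = 28,272,000 / 1,178 = 24,000 Hz.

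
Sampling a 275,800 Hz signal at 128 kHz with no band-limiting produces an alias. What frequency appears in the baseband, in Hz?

19,800 Hz

Nyquist = 128,000/2 = 64,000 Hz; 275,800 Hz exceeds it.
Alias = |275,800 − 2×128,000| = |275,800 − 256,000| = 19,800 Hz.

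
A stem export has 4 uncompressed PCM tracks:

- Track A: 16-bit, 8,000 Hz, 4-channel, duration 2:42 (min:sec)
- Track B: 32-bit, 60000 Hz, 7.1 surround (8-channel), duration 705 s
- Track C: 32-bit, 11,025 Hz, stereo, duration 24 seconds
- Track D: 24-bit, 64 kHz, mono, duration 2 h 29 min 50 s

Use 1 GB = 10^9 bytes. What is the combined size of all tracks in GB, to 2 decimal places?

3.09 GB

Track A: 2:42 (min:sec) = 162 s; 8,000 × 162 × 2 × 4 = 10,368,000 bytes.
Track B: 60,000 × 705 × 4 × 8 = 1,353,600,000 bytes.
Track C: 11,025 × 24 × 4 × 2 = 2,116,800 bytes.
Track D: 2 h 29 min 50 s = 8,990 s; 64,000 × 8,990 × 3 × 1 = 1,726,080,000 bytes.
Total = 3,092,164,800 bytes = 3.09 GB.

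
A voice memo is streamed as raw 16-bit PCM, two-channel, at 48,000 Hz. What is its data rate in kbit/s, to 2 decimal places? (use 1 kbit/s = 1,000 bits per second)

Bit rate = 48,000 × 16 × 2 = 1,536,000 bits/s.
= 1536.00 kbit/s.

1536.00 kbit/s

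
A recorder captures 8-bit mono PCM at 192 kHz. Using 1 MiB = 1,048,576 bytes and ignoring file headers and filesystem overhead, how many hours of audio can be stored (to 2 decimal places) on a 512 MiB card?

Uncompressed byte rate = 192,000 × 1 × 1 = 192,000 bytes/s.
Capacity = 512 × 1,048,576 = 536,870,912 bytes.
536,870,912 / 192,000 ≈ 2796.2 s → 0.78 hours.

0.78 hours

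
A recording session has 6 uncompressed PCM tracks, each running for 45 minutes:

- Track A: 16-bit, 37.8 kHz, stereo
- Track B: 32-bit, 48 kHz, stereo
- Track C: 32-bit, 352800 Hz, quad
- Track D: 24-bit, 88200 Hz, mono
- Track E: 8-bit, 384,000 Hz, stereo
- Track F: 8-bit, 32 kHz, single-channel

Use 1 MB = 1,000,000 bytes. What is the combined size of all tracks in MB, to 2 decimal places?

45 minutes = 2,700 s.
Track A: 37,800 × 2,700 × 2 × 2 = 408,240,000 bytes.
Track B: 48,000 × 2,700 × 4 × 2 = 1,036,800,000 bytes.
Track C: 352,800 × 2,700 × 4 × 4 = 15,240,960,000 bytes.
Track D: 88,200 × 2,700 × 3 × 1 = 714,420,000 bytes.
Track E: 384,000 × 2,700 × 1 × 2 = 2,073,600,000 bytes.
Track F: 32,000 × 2,700 × 1 × 1 = 86,400,000 bytes.
Total = 19,560,420,000 bytes = 19560.42 MB.

19560.42 MB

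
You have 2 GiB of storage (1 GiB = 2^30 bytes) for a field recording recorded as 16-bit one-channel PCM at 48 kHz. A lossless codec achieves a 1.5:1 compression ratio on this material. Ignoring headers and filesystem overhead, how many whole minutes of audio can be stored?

559 minutes

Uncompressed byte rate = 48,000 × 2 × 1 = 96,000 bytes/s.
After 1.5:1 compression, effective rate ≈ 64000 bytes/s.
Capacity = 2 × 1,073,741,824 = 2,147,483,648 bytes.
2,147,483,648 / effective rate ≈ 33554.43 s → 559 minutes.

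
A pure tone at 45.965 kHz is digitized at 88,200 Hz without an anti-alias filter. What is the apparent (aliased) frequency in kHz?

Nyquist = 88,200/2 = 44,100 Hz; 45,965 Hz exceeds it.
Alias = |45,965 − 1×88,200| = |45,965 − 88,200| = 42,235 Hz = 42.235 kHz.

42.235 kHz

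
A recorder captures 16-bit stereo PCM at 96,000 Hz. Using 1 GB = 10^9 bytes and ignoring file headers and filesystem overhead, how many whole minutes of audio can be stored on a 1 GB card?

Uncompressed byte rate = 96,000 × 2 × 2 = 384,000 bytes/s.
Capacity = 1 × 1,000,000,000 = 1,000,000,000 bytes.
1,000,000,000 / 384,000 ≈ 2604.17 s → 43 minutes.

43 minutes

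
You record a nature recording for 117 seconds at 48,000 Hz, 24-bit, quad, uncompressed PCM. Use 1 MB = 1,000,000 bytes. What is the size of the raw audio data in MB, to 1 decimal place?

Bytes = 48,000 samples/s × 117 s × 3 bytes/sample × 4 ch = 67,392,000 bytes.
67,392,000 / 1,000,000 = 67.4 MB.

67.4 MB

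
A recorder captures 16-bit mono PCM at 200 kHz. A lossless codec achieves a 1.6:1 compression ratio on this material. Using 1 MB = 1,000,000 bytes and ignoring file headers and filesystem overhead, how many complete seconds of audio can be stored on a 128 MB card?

512 seconds

Uncompressed byte rate = 200,000 × 2 × 1 = 400,000 bytes/s.
After 1.6:1 compression, effective rate ≈ 250000 bytes/s.
Capacity = 128 × 1,000,000 = 128,000,000 bytes.
128,000,000 / effective rate ≈ 512 s → 512 seconds.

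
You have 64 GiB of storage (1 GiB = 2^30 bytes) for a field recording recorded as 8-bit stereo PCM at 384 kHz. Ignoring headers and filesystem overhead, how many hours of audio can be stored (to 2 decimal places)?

Uncompressed byte rate = 384,000 × 1 × 2 = 768,000 bytes/s.
Capacity = 64 × 1,073,741,824 = 68,719,476,736 bytes.
68,719,476,736 / 768,000 ≈ 89478.49 s → 24.86 hours.

24.86 hours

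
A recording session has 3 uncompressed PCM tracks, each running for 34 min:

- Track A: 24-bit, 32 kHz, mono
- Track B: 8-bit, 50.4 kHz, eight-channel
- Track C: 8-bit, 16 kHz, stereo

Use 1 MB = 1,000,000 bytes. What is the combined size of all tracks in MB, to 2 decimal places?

34 min = 2,040 s.
Track A: 32,000 × 2,040 × 3 × 1 = 195,840,000 bytes.
Track B: 50,400 × 2,040 × 1 × 8 = 822,528,000 bytes.
Track C: 16,000 × 2,040 × 1 × 2 = 65,280,000 bytes.
Total = 1,083,648,000 bytes = 1083.65 MB.

1083.65 MB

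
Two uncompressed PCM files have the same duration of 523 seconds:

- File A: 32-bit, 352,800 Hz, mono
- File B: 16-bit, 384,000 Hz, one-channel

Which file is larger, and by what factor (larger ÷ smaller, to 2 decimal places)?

File A: 352,800 × 4 × 1 = 1,411,200 bytes/s.
File B: 384,000 × 2 × 1 = 768,000 bytes/s.
File A is larger; ratio = 738,057,600 / 401,664,000 = 1.84.

File A, by a factor of 1.84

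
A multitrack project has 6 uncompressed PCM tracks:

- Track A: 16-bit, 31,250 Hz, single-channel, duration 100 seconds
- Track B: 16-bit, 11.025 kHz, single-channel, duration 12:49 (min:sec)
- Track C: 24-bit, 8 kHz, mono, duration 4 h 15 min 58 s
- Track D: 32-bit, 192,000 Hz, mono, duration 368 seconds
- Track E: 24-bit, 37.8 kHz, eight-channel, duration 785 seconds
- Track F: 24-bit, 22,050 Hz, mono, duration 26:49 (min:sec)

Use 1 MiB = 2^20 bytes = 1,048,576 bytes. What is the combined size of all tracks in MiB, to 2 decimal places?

Track A: 31,250 × 100 × 2 × 1 = 6,250,000 bytes.
Track B: 12:49 (min:sec) = 769 s; 11,025 × 769 × 2 × 1 = 16,956,450 bytes.
Track C: 4 h 15 min 58 s = 15,358 s; 8,000 × 15,358 × 3 × 1 = 368,592,000 bytes.
Track D: 192,000 × 368 × 4 × 1 = 282,624,000 bytes.
Track E: 37,800 × 785 × 3 × 8 = 712,152,000 bytes.
Track F: 26:49 (min:sec) = 1,609 s; 22,050 × 1,609 × 3 × 1 = 106,435,350 bytes.
Total = 1,493,009,800 bytes = 1423.85 MiB.

1423.85 MiB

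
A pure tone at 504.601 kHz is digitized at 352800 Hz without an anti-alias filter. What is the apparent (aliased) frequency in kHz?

Nyquist = 352,800/2 = 176,400 Hz; 504,601 Hz exceeds it.
Alias = |504,601 − 1×352,800| = |504,601 − 352,800| = 151,801 Hz = 151.801 kHz.

151.801 kHz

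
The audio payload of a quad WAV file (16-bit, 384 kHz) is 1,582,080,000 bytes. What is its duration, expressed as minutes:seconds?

Byte rate = 384,000 × 2 × 4 = 3,072,000 bytes/s.
Duration = 1,582,080,000 / 3,072,000 = 515 s.
515 s = 8:35.

8:35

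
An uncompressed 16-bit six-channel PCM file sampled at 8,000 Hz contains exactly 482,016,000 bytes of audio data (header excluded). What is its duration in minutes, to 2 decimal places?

83.68 minutes

Byte rate = 8,000 × 2 × 6 = 96,000 bytes/s.
Duration = 482,016,000 / 96,000 = 5,021 s.
5,021 s / 60 = 83.68 minutes.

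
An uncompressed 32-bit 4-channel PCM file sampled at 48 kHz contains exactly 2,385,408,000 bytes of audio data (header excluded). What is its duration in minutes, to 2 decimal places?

51.77 minutes

Byte rate = 48,000 × 4 × 4 = 768,000 bytes/s.
Duration = 2,385,408,000 / 768,000 = 3,106 s.
3,106 s / 60 = 51.77 minutes.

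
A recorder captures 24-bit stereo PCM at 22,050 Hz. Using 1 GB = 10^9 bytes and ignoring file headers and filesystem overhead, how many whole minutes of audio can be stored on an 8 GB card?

1,007 minutes

Uncompressed byte rate = 22,050 × 3 × 2 = 132,300 bytes/s.
Capacity = 8 × 1,000,000,000 = 8,000,000,000 bytes.
8,000,000,000 / 132,300 ≈ 60468.63 s → 1,007 minutes.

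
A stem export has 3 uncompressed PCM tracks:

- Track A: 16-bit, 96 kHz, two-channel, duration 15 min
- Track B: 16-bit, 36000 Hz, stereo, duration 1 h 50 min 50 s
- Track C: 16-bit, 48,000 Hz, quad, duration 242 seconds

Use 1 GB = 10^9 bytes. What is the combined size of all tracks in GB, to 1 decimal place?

1.4 GB

Track A: 15 min = 900 s; 96,000 × 900 × 2 × 2 = 345,600,000 bytes.
Track B: 1 h 50 min 50 s = 6,650 s; 36,000 × 6,650 × 2 × 2 = 957,600,000 bytes.
Track C: 48,000 × 242 × 2 × 4 = 92,928,000 bytes.
Total = 1,396,128,000 bytes = 1.4 GB.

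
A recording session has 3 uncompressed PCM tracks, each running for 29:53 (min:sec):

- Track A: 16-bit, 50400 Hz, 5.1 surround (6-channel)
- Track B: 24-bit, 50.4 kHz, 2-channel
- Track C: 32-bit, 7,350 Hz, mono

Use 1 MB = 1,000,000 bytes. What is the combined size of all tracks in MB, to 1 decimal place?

1679.3 MB

29:53 (min:sec) = 1,793 s.
Track A: 50,400 × 1,793 × 2 × 6 = 1,084,406,400 bytes.
Track B: 50,400 × 1,793 × 3 × 2 = 542,203,200 bytes.
Track C: 7,350 × 1,793 × 4 × 1 = 52,714,200 bytes.
Total = 1,679,323,800 bytes = 1679.3 MB.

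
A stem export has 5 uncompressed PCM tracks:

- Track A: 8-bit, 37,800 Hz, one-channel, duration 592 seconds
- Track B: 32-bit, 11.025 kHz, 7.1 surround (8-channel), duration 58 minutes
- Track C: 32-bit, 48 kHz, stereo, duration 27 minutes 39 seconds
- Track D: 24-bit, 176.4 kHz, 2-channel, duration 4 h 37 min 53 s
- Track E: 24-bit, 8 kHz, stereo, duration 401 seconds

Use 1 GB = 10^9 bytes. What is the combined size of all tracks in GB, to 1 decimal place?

19.6 GB

Track A: 37,800 × 592 × 1 × 1 = 22,377,600 bytes.
Track B: 58 minutes = 3,480 s; 11,025 × 3,480 × 4 × 8 = 1,227,744,000 bytes.
Track C: 27 minutes 39 seconds = 1,659 s; 48,000 × 1,659 × 4 × 2 = 637,056,000 bytes.
Track D: 4 h 37 min 53 s = 16,673 s; 176,400 × 16,673 × 3 × 2 = 17,646,703,200 bytes.
Track E: 8,000 × 401 × 3 × 2 = 19,248,000 bytes.
Total = 19,553,128,800 bytes = 19.6 GB.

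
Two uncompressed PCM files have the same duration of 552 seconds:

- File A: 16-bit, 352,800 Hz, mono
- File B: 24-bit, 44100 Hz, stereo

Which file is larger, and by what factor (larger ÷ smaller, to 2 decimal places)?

File A, by a factor of 2.67

File A: 352,800 × 2 × 1 = 705,600 bytes/s.
File B: 44,100 × 3 × 2 = 264,600 bytes/s.
File A is larger; ratio = 389,491,200 / 146,059,200 = 2.67.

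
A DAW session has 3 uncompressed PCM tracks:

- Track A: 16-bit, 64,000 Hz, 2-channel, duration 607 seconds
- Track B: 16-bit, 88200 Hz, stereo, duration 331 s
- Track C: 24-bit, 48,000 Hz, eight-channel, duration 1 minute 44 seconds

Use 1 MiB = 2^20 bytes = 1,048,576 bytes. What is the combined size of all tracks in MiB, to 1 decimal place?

Track A: 64,000 × 607 × 2 × 2 = 155,392,000 bytes.
Track B: 88,200 × 331 × 2 × 2 = 116,776,800 bytes.
Track C: 1 minute 44 seconds = 104 s; 48,000 × 104 × 3 × 8 = 119,808,000 bytes.
Total = 391,976,800 bytes = 373.8 MiB.

373.8 MiB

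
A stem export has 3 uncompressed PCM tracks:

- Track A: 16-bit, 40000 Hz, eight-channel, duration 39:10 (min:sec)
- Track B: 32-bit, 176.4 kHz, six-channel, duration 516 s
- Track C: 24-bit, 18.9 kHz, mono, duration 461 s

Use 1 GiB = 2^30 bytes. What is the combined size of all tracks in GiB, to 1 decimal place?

3.5 GiB

Track A: 39:10 (min:sec) = 2,350 s; 40,000 × 2,350 × 2 × 8 = 1,504,000,000 bytes.
Track B: 176,400 × 516 × 4 × 6 = 2,184,537,600 bytes.
Track C: 18,900 × 461 × 3 × 1 = 26,138,700 bytes.
Total = 3,714,676,300 bytes = 3.5 GiB.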